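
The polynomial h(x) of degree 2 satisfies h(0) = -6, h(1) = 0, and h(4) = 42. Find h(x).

Write h(x) = ax^2 + bx + c. Substituting each data point gives a linear system:
  c = -6
  a + b + c = 0
  16a + 4b + c = 42
Solving the system yields a = 2, b = 4, c = -6.
So h(x) = 2x^2 + 4x - 6.
Check: h(4) = 42. ✓

h(x) = 2x^2 + 4x - 6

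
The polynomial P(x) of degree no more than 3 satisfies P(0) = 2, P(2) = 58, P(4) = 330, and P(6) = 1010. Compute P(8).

Write P(x) = ax^3 + bx^2 + cx + d. Substituting each data point gives a linear system:
  d = 2
  8a + 4b + 2c + d = 58
  64a + 16b + 4c + d = 330
  216a + 36b + 6c + d = 1010
Solving the system yields a = 4, b = 3, c = 6, d = 2.
So P(x) = 4x^3 + 3x^2 + 6x + 2.
Then P(8) = 2290.

2290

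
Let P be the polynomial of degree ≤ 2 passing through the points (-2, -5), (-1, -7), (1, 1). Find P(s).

P(s) = 2s^2 + 4s - 5

Write P(s) = as^2 + bs + c. Substituting each data point gives a linear system:
  4a - 2b + c = -5
  a - b + c = -7
  a + b + c = 1
Solving the system yields a = 2, b = 4, c = -5.
So P(s) = 2s^2 + 4s - 5.
Check: P(-2) = -5. ✓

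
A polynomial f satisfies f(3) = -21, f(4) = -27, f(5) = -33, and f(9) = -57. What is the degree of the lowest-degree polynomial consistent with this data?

Divided differences on the nodes 3, 4, 5, 9:
  order 0: -21  -27  -33  -57
  order 1: -6  -6  -6
  order 2: 0  0
  order 3: 0
The order-1 divided differences are all -6 (nonzero) and every higher order vanishes, so the data lies on a polynomial of degree exactly 1.

1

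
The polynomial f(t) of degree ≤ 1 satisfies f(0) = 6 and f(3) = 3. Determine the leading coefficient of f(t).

Write f(t) = at + b. Substituting each data point gives a linear system:
  b = 6
  3a + b = 3
Solving the system yields a = -1, b = 6.
So f(t) = -t + 6.
The leading coefficient is -1.

-1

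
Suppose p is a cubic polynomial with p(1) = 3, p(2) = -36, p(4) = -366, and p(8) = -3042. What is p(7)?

-2031

Using the Lagrange interpolation formula with nodes 1, 2, 4, 8:
  L_0(x) = (x - 2)(x - 4)(x - 8) / -21
  L_1(x) = (x - 1)(x - 4)(x - 8) / 12
  L_2(x) = (x - 1)(x - 2)(x - 8) / -24
  L_3(x) = (x - 1)(x - 2)(x - 4) / 168
Then p(x) = 3·L_0(x) - 36·L_1(x) - 366·L_2(x) - 3042·L_3(x).
Expanding and collecting terms gives p(x) = -6x³ + 3x + 6.
Evaluating at x = 7: p(7) = -2031.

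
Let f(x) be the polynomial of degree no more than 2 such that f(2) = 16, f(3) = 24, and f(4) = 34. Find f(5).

Using the Lagrange interpolation formula with nodes 2, 3, 4:
  L_0(x) = (x - 3)(x - 4) / 2
  L_1(x) = (x - 2)(x - 4) / -1
  L_2(x) = (x - 2)(x - 3) / 2
Then f(x) = 16·L_0(x) + 24·L_1(x) + 34·L_2(x).
Expanding and collecting terms gives f(x) = x^2 + 3x + 6.
Evaluating at x = 5: f(5) = 46.

46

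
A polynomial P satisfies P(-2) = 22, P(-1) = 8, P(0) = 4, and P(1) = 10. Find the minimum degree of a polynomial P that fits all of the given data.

Forward differences of the values at s = -2, -1, 0, 1:
  P  : 22  8  4  10
  Δ  : -14  -4  6
  Δ^2: 10  10
  Δ^3: 0
The second differences are constant (10) and nonzero, while all higher differences vanish, so the minimal degree is 2.

2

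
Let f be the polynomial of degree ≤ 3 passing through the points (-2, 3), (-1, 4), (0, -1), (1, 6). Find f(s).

Using the Lagrange interpolation formula with nodes -2, -1, 0, 1:
  L_0(s) = (s + 1)s(s - 1) / -6
  L_1(s) = (s + 2)s(s - 1) / 2
  L_2(s) = (s + 2)(s + 1)(s - 1) / -2
  L_3(s) = (s + 2)(s + 1)s / 6
Then f(s) = 3·L_0(s) + 4·L_1(s) - 1·L_2(s) + 6·L_3(s).
Expanding and collecting terms gives f(s) = 3s³ + 6s² - 2s - 1.
Check: f(1) = 6. ✓

f(s) = 3s^3 + 6s^2 - 2s - 1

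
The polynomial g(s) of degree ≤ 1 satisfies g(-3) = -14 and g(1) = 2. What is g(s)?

Write g(s) = as + b. Substituting each data point gives a linear system:
  -3a + b = -14
  a + b = 2
Solving the system yields a = 4, b = -2.
So g(s) = 4s - 2.
Check: g(-3) = -14. ✓

g(s) = 4s - 2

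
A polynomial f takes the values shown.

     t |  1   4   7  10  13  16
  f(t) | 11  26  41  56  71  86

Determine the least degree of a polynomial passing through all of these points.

1

Forward differences of the values at t = 1, 4, 7, 10, 13, 16:
  f  : 11  26  41  56  71  86
  Δ  : 15  15  15  15  15
  Δ^2: 0  0  0  0
  Δ^3: 0  0  0
  Δ^4: 0  0
  Δ^5: 0
The first differences are constant (15) and nonzero, while all higher differences vanish, so the minimal degree is 1.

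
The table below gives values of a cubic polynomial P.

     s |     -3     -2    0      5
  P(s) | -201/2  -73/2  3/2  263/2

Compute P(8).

Write P(s) = as^3 + bs^2 + cs + d. Substituting each data point gives a linear system:
  -27a + 9b - 3c + d = -201/2
  -8a + 4b - 2c + d = -73/2
  d = 3/2
  125a + 25b + 5c + d = 263/2
Solving the system yields a = 2, b = -5, c = 1, d = 3/2.
So P(s) = 2s³ - 5s² + s + 3/2.
Then P(8) = 1427/2.

1427/2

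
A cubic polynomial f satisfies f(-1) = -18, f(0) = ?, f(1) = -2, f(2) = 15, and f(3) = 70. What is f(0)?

The 4 known points determine the degree-3 polynomial uniquely.
Write f(n) = an^3 + bn^2 + cn + d. Substituting each data point gives a linear system:
  -a + b - c + d = -18
  a + b + c + d = -2
  8a + 4b + 2c + d = 15
  27a + 9b + 3c + d = 70
Solving the system yields a = 4, b = -5, c = 4, d = -5.
So f(n) = 4n³ - 5n² + 4n - 5.
Then f(0) = -5.

-5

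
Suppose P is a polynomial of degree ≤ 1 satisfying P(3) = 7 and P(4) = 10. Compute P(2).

Using the Lagrange interpolation formula with nodes 3, 4:
  L_0(s) = (s - 4) / -1
  L_1(s) = (s - 3) / 1
Then P(s) = 7·L_0(s) + 10·L_1(s).
Expanding and collecting terms gives P(s) = 3s - 2.
Evaluating at s = 2: P(2) = 4.

4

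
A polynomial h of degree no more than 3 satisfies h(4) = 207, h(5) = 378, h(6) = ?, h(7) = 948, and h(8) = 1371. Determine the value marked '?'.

The 4 known points determine the degree-3 polynomial uniquely.
Write h(u) = au^3 + bu^2 + cu + d. Substituting each data point gives a linear system:
  64a + 16b + 4c + d = 207
  125a + 25b + 5c + d = 378
  343a + 49b + 7c + d = 948
  512a + 64b + 8c + d = 1371
Solving the system yields a = 2, b = 6, c = -5, d = 3.
So h(u) = 2u³ + 6u² - 5u + 3.
Then h(6) = 621.

621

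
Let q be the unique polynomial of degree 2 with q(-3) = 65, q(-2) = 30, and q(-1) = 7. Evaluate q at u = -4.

Forward differences of the values at u = -3, -2, -1:
  q  : 65  30  7
  Δ  : -35  -23
  Δ^2: 12
The second differences are constant, confirming degree 2.
Interpolating (Newton forward form) and evaluating at u = -4 gives q(-4) = 112.

112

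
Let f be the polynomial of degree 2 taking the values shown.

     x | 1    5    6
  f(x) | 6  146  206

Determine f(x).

f(x) = 5x^2 + 5x - 4

Write f(x) = ax^2 + bx + c. Substituting each data point gives a linear system:
  a + b + c = 6
  25a + 5b + c = 146
  36a + 6b + c = 206
Solving the system yields a = 5, b = 5, c = -4.
So f(x) = 5x² + 5x - 4.
Check: f(6) = 206. ✓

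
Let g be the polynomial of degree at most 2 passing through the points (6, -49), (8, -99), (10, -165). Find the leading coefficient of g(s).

Write g(s) = as^2 + bs + c. Substituting each data point gives a linear system:
  36a + 6b + c = -49
  64a + 8b + c = -99
  100a + 10b + c = -165
Solving the system yields a = -2, b = 3, c = 5.
So g(s) = -2s^2 + 3s + 5.
The leading coefficient is -2.

-2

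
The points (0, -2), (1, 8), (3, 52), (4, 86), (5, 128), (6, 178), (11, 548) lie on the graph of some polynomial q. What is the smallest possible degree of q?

2

Divided differences on the nodes 0, 1, 3, 4, 5, 6, 11:
  order 0: -2  8  52  86  128  178  548
  order 1: 10  22  34  42  50  74
  order 2: 4  4  4  4  4
  order 3: 0  0  0  0
  order 4: 0  0  0
  order 5: 0  0
  order 6: 0
The order-2 divided differences are all 4 (nonzero) and every higher order vanishes, so the data lies on a polynomial of degree exactly 2.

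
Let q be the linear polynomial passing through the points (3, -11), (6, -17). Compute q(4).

Write q(t) = at + b. Substituting each data point gives a linear system:
  3a + b = -11
  6a + b = -17
Solving the system yields a = -2, b = -5.
So q(t) = -2t - 5.
Then q(4) = -13.

-13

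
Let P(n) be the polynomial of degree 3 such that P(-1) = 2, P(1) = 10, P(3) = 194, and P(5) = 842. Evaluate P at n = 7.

2242

Using the Lagrange interpolation formula with nodes -1, 1, 3, 5:
  L_0(n) = (n - 1)(n - 3)(n - 5) / -48
  L_1(n) = (n + 1)(n - 3)(n - 5) / 16
  L_2(n) = (n + 1)(n - 1)(n - 5) / -16
  L_3(n) = (n + 1)(n - 1)(n - 3) / 48
Then P(n) = 2·L_0(n) + 10·L_1(n) + 194·L_2(n) + 842·L_3(n).
Expanding and collecting terms gives P(n) = 6n^3 + 4n^2 - 2n + 2.
Evaluating at n = 7: P(7) = 2242.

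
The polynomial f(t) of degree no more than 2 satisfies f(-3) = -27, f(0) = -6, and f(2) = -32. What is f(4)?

-90

Write f(t) = at^2 + bt + c. Substituting each data point gives a linear system:
  9a - 3b + c = -27
  c = -6
  4a + 2b + c = -32
Solving the system yields a = -4, b = -5, c = -6.
So f(t) = -4t^2 - 5t - 6.
Then f(4) = -90.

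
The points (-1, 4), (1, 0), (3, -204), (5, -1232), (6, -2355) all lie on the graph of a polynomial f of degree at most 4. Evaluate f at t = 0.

Using the Lagrange interpolation formula with nodes -1, 1, 3, 5, 6:
  L_0(t) = (t - 1)(t - 3)(t - 5)(t - 6) / 336
  L_1(t) = (t + 1)(t - 3)(t - 5)(t - 6) / -80
  L_2(t) = (t + 1)(t - 1)(t - 5)(t - 6) / 48
  L_3(t) = (t + 1)(t - 1)(t - 3)(t - 6) / -48
  L_4(t) = (t + 1)(t - 1)(t - 3)(t - 5) / 105
Then f(t) = 4·L_0(t) + 0·L_1(t) - 204·L_2(t) - 1232·L_3(t) - 2355·L_4(t).
Expanding and collecting terms gives f(t) = -t^4 - 5t^3 + 3t + 3.
Evaluating at t = 0: f(0) = 3.

3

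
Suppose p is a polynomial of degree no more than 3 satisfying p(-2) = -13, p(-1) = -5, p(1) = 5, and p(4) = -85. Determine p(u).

Write p(u) = au^3 + bu^2 + cu + d. Substituting each data point gives a linear system:
  -8a + 4b - 2c + d = -13
  -a + b - c + d = -5
  a + b + c + d = 5
  64a + 16b + 4c + d = -85
Solving the system yields a = -1, b = -3, c = 6, d = 3.
So p(u) = -u³ - 3u² + 6u + 3.
Check: p(4) = -85. ✓

p(u) = -u^3 - 3u^2 + 6u + 3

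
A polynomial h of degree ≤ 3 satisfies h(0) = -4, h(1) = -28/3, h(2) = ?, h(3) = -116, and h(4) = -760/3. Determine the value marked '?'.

-122/3

On equispaced nodes a degree-3 polynomial has vanishing fourth forward difference, so
  h(0) - 4·h(1) + 6·h(2) - 4·h(3) + h(4) = 0.
Substituting the known values and solving for h(2):
  6·h(2) = -244
  h(2) = -122/3.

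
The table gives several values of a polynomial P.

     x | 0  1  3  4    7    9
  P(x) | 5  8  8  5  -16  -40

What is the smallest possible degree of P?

2

Divided differences on the nodes 0, 1, 3, 4, 7, 9:
  order 0: 5  8  8  5  -16  -40
  order 1: 3  0  -3  -7  -12
  order 2: -1  -1  -1  -1
  order 3: 0  0  0
  order 4: 0  0
  order 5: 0
The order-2 divided differences are all -1 (nonzero) and every higher order vanishes, so the data lies on a polynomial of degree exactly 2.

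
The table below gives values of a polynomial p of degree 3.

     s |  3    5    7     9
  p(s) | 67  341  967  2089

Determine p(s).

Write p(s) = as^3 + bs^2 + cs + d. Substituting each data point gives a linear system:
  27a + 9b + 3c + d = 67
  125a + 25b + 5c + d = 341
  343a + 49b + 7c + d = 967
  729a + 81b + 9c + d = 2089
Solving the system yields a = 3, b = -1, c = -2, d = 1.
So p(s) = 3s³ - s² - 2s + 1.
Check: p(7) = 967. ✓

p(s) = 3s^3 - s^2 - 2s + 1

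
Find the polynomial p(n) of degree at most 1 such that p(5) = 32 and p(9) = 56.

Write p(n) = an + b. Substituting each data point gives a linear system:
  5a + b = 32
  9a + b = 56
Solving the system yields a = 6, b = 2.
So p(n) = 6n + 2.
Check: p(9) = 56. ✓

p(n) = 6n + 2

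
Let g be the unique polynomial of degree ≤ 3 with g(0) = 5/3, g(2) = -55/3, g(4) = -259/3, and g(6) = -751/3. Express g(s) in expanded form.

Write g(s) = as^3 + bs^2 + cs + d. Substituting each data point gives a linear system:
  d = 5/3
  8a + 4b + 2c + d = -55/3
  64a + 16b + 4c + d = -259/3
  216a + 36b + 6c + d = -751/3
Solving the system yields a = -1, b = 0, c = -6, d = 5/3.
So g(s) = -s³ - 6s + 5/3.
Check: g(0) = 5/3. ✓

g(s) = -s^3 - 6s + 5/3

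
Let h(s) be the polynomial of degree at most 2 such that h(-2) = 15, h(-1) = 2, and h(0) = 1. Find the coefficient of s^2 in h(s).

Write h(s) = as^2 + bs + c. Substituting each data point gives a linear system:
  4a - 2b + c = 15
  a - b + c = 2
  c = 1
Solving the system yields a = 6, b = 5, c = 1.
So h(s) = 6s² + 5s + 1.
The leading coefficient is 6.

6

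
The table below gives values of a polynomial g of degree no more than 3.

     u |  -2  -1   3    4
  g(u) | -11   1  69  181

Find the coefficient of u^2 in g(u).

Write g(u) = au^3 + bu^2 + cu + d. Substituting each data point gives a linear system:
  -8a + 4b - 2c + d = -11
  -a + b - c + d = 1
  27a + 9b + 3c + d = 69
  64a + 16b + 4c + d = 181
Solving the system yields a = 3, b = 1, c = -6, d = -3.
So g(u) = 3u^3 + u^2 - 6u - 3.
The coefficient of u^2 is 1.

1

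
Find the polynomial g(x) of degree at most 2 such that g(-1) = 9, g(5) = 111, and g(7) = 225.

g(x) = 5x^2 - 3x + 1

Using the Lagrange interpolation formula with nodes -1, 5, 7:
  L_0(x) = (x - 5)(x - 7) / 48
  L_1(x) = (x + 1)(x - 7) / -12
  L_2(x) = (x + 1)(x - 5) / 16
Then g(x) = 9·L_0(x) + 111·L_1(x) + 225·L_2(x).
Expanding and collecting terms gives g(x) = 5x^2 - 3x + 1.
Check: g(-1) = 9. ✓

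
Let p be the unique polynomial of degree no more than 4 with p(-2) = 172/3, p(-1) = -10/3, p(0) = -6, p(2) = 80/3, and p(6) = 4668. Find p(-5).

Write p(u) = au^4 + bu^3 + cu^2 + du + e. Substituting each data point gives a linear system:
  16a - 8b + 4c - 2d + e = 172/3
  a - b + c - d + e = -10/3
  e = -6
  16a + 8b + 4c + 2d + e = 80/3
  1296a + 216b + 36c + 6d + e = 4668
Solving the system yields a = 4, b = -5/3, c = -4, d = -1, e = -6.
So p(u) = 4u^4 - (5/3)u^3 - 4u^2 - u - 6.
Then p(-5) = 7822/3.

7822/3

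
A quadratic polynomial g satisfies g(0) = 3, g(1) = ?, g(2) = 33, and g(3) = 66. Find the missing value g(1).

The 3 known points determine the degree-2 polynomial uniquely.
Write g(n) = an^2 + bn + c. Substituting each data point gives a linear system:
  c = 3
  4a + 2b + c = 33
  9a + 3b + c = 66
Solving the system yields a = 6, b = 3, c = 3.
So g(n) = 6n² + 3n + 3.
Then g(1) = 12.

12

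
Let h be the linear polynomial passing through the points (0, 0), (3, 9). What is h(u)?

Write h(u) = au + b. Substituting each data point gives a linear system:
  b = 0
  3a + b = 9
Solving the system yields a = 3, b = 0.
So h(u) = 3u.
Check: h(3) = 9. ✓

h(u) = 3u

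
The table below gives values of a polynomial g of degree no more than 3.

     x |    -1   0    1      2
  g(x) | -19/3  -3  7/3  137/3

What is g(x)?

g(x) = 6x^3 + x^2 - (5/3)x - 3

Using the Lagrange interpolation formula with nodes -1, 0, 1, 2:
  L_0(x) = x(x - 1)(x - 2) / -6
  L_1(x) = (x + 1)(x - 1)(x - 2) / 2
  L_2(x) = (x + 1)x(x - 2) / -2
  L_3(x) = (x + 1)x(x - 1) / 6
Then g(x) = -19/3·L_0(x) - 3·L_1(x) + 7/3·L_2(x) + 137/3·L_3(x).
Expanding and collecting terms gives g(x) = 6x^3 + x^2 - (5/3)x - 3.
Check: g(1) = 7/3. ✓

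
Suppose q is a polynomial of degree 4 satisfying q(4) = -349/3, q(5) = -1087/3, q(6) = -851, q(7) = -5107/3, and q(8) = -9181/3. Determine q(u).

Write q(u) = au^4 + bu^3 + cu^2 + du + e. Substituting each data point gives a linear system:
  256a + 64b + 16c + 4d + e = -349/3
  625a + 125b + 25c + 5d + e = -1087/3
  1296a + 216b + 36c + 6d + e = -851
  2401a + 343b + 49c + 7d + e = -5107/3
  4096a + 512b + 64c + 8d + e = -9181/3
Solving the system yields a = -1, b = 2, c = -1/3, d = 4, e = 1.
So q(u) = -u^4 + 2u^3 - (1/3)u^2 + 4u + 1.
Check: q(6) = -851. ✓

q(u) = -u^4 + 2u^3 - (1/3)u^2 + 4u + 1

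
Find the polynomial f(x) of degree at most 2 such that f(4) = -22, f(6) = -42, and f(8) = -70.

f(x) = -x^2 - 6

Write f(x) = ax^2 + bx + c. Substituting each data point gives a linear system:
  16a + 4b + c = -22
  36a + 6b + c = -42
  64a + 8b + c = -70
Solving the system yields a = -1, b = 0, c = -6.
So f(x) = -x^2 - 6.
Check: f(4) = -22. ✓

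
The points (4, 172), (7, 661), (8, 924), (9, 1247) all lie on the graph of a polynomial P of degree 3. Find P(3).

Write P(u) = au^3 + bu^2 + cu + d. Substituting each data point gives a linear system:
  64a + 16b + 4c + d = 172
  343a + 49b + 7c + d = 661
  512a + 64b + 8c + d = 924
  729a + 81b + 9c + d = 1247
Solving the system yields a = 1, b = 6, c = 4, d = -4.
So P(u) = u³ + 6u² + 4u - 4.
Then P(3) = 89.

89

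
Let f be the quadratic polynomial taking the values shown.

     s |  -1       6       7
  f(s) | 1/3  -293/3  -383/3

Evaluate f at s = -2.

Using the Lagrange interpolation formula with nodes -1, 6, 7:
  L_0(s) = (s - 6)(s - 7) / 56
  L_1(s) = (s + 1)(s - 7) / -7
  L_2(s) = (s + 1)(s - 6) / 8
Then f(s) = 1/3·L_0(s) - 293/3·L_1(s) - 383/3·L_2(s).
Expanding and collecting terms gives f(s) = -2s^2 - 4s - 5/3.
Evaluating at s = -2: f(-2) = -5/3.

-5/3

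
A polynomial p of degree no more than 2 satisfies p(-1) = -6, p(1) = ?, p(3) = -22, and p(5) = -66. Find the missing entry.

-2

The 3 known points determine the degree-2 polynomial uniquely.
Write p(t) = at^2 + bt + c. Substituting each data point gives a linear system:
  a - b + c = -6
  9a + 3b + c = -22
  25a + 5b + c = -66
Solving the system yields a = -3, b = 2, c = -1.
So p(t) = -3t² + 2t - 1.
Then p(1) = -2.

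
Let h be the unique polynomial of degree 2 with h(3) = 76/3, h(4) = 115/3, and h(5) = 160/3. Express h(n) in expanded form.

Write h(n) = an^2 + bn + c. Substituting each data point gives a linear system:
  9a + 3b + c = 76/3
  16a + 4b + c = 115/3
  25a + 5b + c = 160/3
Solving the system yields a = 1, b = 6, c = -5/3.
So h(n) = n² + 6n - 5/3.
Check: h(4) = 115/3. ✓

h(n) = n^2 + 6n - 5/3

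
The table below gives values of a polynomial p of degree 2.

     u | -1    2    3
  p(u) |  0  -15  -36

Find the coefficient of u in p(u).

Write p(u) = au^2 + bu + c. Substituting each data point gives a linear system:
  a - b + c = 0
  4a + 2b + c = -15
  9a + 3b + c = -36
Solving the system yields a = -4, b = -1, c = 3.
So p(u) = -4u^2 - u + 3.
The coefficient of u is -1.

-1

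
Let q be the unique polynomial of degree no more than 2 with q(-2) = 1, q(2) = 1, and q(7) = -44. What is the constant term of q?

5

Write q(t) = at^2 + bt + c. Substituting each data point gives a linear system:
  4a - 2b + c = 1
  4a + 2b + c = 1
  49a + 7b + c = -44
Solving the system yields a = -1, b = 0, c = 5.
So q(t) = -t^2 + 5.
The constant term is 5.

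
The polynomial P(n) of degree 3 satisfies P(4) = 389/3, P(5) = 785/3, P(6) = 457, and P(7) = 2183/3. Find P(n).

P(n) = 2n^3 + (5/3)n^2 - 5n - 5

Write P(n) = an^3 + bn^2 + cn + d. Substituting each data point gives a linear system:
  64a + 16b + 4c + d = 389/3
  125a + 25b + 5c + d = 785/3
  216a + 36b + 6c + d = 457
  343a + 49b + 7c + d = 2183/3
Solving the system yields a = 2, b = 5/3, c = -5, d = -5.
So P(n) = 2n³ + (5/3)n² - 5n - 5.
Check: P(5) = 785/3. ✓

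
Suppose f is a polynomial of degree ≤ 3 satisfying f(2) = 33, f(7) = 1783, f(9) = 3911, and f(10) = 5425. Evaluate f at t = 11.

Using the Lagrange interpolation formula with nodes 2, 7, 9, 10:
  L_0(t) = (t - 7)(t - 9)(t - 10) / -280
  L_1(t) = (t - 2)(t - 9)(t - 10) / 30
  L_2(t) = (t - 2)(t - 7)(t - 10) / -14
  L_3(t) = (t - 2)(t - 7)(t - 9) / 24
Then f(t) = 33·L_0(t) + 1783·L_1(t) + 3911·L_2(t) + 5425·L_3(t).
Expanding and collecting terms gives f(t) = 6t³ - 6t² + 2t + 5.
Evaluating at t = 11: f(11) = 7287.

7287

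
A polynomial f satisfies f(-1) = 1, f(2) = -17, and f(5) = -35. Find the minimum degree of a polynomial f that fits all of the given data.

Forward differences of the values at t = -1, 2, 5:
  f  : 1  -17  -35
  Δ  : -18  -18
  Δ^2: 0
The first differences are constant (-18) and nonzero, while all higher differences vanish, so the minimal degree is 1.

1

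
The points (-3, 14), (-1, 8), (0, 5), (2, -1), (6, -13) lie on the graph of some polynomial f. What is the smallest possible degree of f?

Divided differences on the nodes -3, -1, 0, 2, 6:
  order 0: 14  8  5  -1  -13
  order 1: -3  -3  -3  -3
  order 2: 0  0  0
  order 3: 0  0
  order 4: 0
The order-1 divided differences are all -3 (nonzero) and every higher order vanishes, so the data lies on a polynomial of degree exactly 1.

1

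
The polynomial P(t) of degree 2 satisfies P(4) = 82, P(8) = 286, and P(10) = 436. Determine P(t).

P(t) = 4t^2 + 3t + 6

Using the Lagrange interpolation formula with nodes 4, 8, 10:
  L_0(t) = (t - 8)(t - 10) / 24
  L_1(t) = (t - 4)(t - 10) / -8
  L_2(t) = (t - 4)(t - 8) / 12
Then P(t) = 82·L_0(t) + 286·L_1(t) + 436·L_2(t).
Expanding and collecting terms gives P(t) = 4t^2 + 3t + 6.
Check: P(10) = 436. ✓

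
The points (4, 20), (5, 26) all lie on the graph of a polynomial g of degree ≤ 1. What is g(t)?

g(t) = 6t - 4

Write g(t) = at + b. Substituting each data point gives a linear system:
  4a + b = 20
  5a + b = 26
Solving the system yields a = 6, b = -4.
So g(t) = 6t - 4.
Check: g(5) = 26. ✓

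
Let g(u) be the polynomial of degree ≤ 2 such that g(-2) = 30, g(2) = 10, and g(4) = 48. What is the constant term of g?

4

Write g(u) = au^2 + bu + c. Substituting each data point gives a linear system:
  4a - 2b + c = 30
  4a + 2b + c = 10
  16a + 4b + c = 48
Solving the system yields a = 4, b = -5, c = 4.
So g(u) = 4u^2 - 5u + 4.
The constant term is 4.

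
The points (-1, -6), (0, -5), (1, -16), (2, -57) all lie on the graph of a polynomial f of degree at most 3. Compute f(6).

Write f(u) = au^3 + bu^2 + cu + d. Substituting each data point gives a linear system:
  -a + b - c + d = -6
  d = -5
  a + b + c + d = -16
  8a + 4b + 2c + d = -57
Solving the system yields a = -3, b = -6, c = -2, d = -5.
So f(u) = -3u^3 - 6u^2 - 2u - 5.
Then f(6) = -881.

-881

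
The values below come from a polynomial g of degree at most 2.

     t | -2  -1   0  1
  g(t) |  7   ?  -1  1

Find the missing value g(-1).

On equispaced nodes a degree-2 polynomial has vanishing third forward difference, so
  - g(-2) + 3·g(-1) - 3·g(0) + g(1) = 0.
Substituting the known values and solving for g(-1):
  3·g(-1) = 3
  g(-1) = 1.

1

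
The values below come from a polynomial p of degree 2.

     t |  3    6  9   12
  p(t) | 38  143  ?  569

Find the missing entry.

320

On equispaced nodes a degree-2 polynomial has vanishing third forward difference, so
  - p(3) + 3·p(6) - 3·p(9) + p(12) = 0.
Substituting the known values and solving for p(9):
  -3·p(9) = -960
  p(9) = 320.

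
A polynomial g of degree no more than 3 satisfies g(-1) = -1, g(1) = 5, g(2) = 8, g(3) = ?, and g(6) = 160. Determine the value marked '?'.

19

The 4 known points determine the degree-3 polynomial uniquely.
Write g(u) = au^3 + bu^2 + cu + d. Substituting each data point gives a linear system:
  -a + b - c + d = -1
  a + b + c + d = 5
  8a + 4b + 2c + d = 8
  216a + 36b + 6c + d = 160
Solving the system yields a = 1, b = -2, c = 2, d = 4.
So g(u) = u^3 - 2u^2 + 2u + 4.
Then g(3) = 19.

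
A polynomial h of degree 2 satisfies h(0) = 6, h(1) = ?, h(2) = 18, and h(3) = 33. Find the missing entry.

9

The 3 known points determine the degree-2 polynomial uniquely.
Write h(u) = au^2 + bu + c. Substituting each data point gives a linear system:
  c = 6
  4a + 2b + c = 18
  9a + 3b + c = 33
Solving the system yields a = 3, b = 0, c = 6.
So h(u) = 3u^2 + 6.
Then h(1) = 9.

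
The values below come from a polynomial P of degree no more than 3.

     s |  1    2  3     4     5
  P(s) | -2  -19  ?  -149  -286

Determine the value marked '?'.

On equispaced nodes a degree-3 polynomial has vanishing fourth forward difference, so
  P(1) - 4·P(2) + 6·P(3) - 4·P(4) + P(5) = 0.
Substituting the known values and solving for P(3):
  6·P(3) = -384
  P(3) = -64.

-64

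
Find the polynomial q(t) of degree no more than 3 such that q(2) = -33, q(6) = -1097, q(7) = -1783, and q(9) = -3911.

q(t) = -6t^3 + 6t^2 - 2t - 5

Write q(t) = at^3 + bt^2 + ct + d. Substituting each data point gives a linear system:
  8a + 4b + 2c + d = -33
  216a + 36b + 6c + d = -1097
  343a + 49b + 7c + d = -1783
  729a + 81b + 9c + d = -3911
Solving the system yields a = -6, b = 6, c = -2, d = -5.
So q(t) = -6t^3 + 6t^2 - 2t - 5.
Check: q(6) = -1097. ✓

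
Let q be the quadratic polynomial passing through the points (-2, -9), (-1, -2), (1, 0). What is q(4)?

-27

Write q(n) = an^2 + bn + c. Substituting each data point gives a linear system:
  4a - 2b + c = -9
  a - b + c = -2
  a + b + c = 0
Solving the system yields a = -2, b = 1, c = 1.
So q(n) = -2n² + n + 1.
Then q(4) = -27.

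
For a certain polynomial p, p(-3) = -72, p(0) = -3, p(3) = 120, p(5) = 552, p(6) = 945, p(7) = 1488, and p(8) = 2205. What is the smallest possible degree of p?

3

Divided differences on the nodes -3, 0, 3, 5, 6, 7, 8:
  order 0: -72  -3  120  552  945  1488  2205
  order 1: 23  41  216  393  543  717
  order 2: 3  35  59  75  87
  order 3: 4  4  4  4
  order 4: 0  0  0
  order 5: 0  0
  order 6: 0
The order-3 divided differences are all 4 (nonzero) and every higher order vanishes, so the data lies on a polynomial of degree exactly 3.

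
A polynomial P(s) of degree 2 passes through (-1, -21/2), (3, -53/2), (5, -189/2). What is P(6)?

-287/2

Using the Lagrange interpolation formula with nodes -1, 3, 5:
  L_0(s) = (s - 3)(s - 5) / 24
  L_1(s) = (s + 1)(s - 5) / -8
  L_2(s) = (s + 1)(s - 3) / 12
Then P(s) = -21/2·L_0(s) - 53/2·L_1(s) - 189/2·L_2(s).
Expanding and collecting terms gives P(s) = -5s^2 + 6s + 1/2.
Evaluating at s = 6: P(6) = -287/2.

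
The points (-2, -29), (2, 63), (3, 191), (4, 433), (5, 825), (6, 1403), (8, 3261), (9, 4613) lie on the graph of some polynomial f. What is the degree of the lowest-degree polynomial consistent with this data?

Divided differences on the nodes -2, 2, 3, 4, 5, 6, 8, 9:
  order 0: -29  63  191  433  825  1403  3261  4613
  order 1: 23  128  242  392  578  929  1352
  order 2: 21  57  75  93  117  141
  order 3: 6  6  6  6  6
  order 4: 0  0  0  0
  order 5: 0  0  0
  order 6: 0  0
  order 7: 0
The order-3 divided differences are all 6 (nonzero) and every higher order vanishes, so the data lies on a polynomial of degree exactly 3.

3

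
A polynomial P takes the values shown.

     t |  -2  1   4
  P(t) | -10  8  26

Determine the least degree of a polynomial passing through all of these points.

Forward differences of the values at t = -2, 1, 4:
  P  : -10  8  26
  Δ  : 18  18
  Δ^2: 0
The first differences are constant (18) and nonzero, while all higher differences vanish, so the minimal degree is 1.

1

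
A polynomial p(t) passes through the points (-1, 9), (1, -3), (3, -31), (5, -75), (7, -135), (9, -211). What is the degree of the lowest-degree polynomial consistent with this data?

2

Forward differences of the values at t = -1, 1, 3, 5, 7, 9:
  p  : 9  -3  -31  -75  -135  -211
  Δ  : -12  -28  -44  -60  -76
  Δ^2: -16  -16  -16  -16
  Δ^3: 0  0  0
  Δ^4: 0  0
  Δ^5: 0
The second differences are constant (-16) and nonzero, while all higher differences vanish, so the minimal degree is 2.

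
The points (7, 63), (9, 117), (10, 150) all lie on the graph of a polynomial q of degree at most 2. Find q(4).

12

Using the Lagrange interpolation formula with nodes 7, 9, 10:
  L_0(x) = (x - 9)(x - 10) / 6
  L_1(x) = (x - 7)(x - 10) / -2
  L_2(x) = (x - 7)(x - 9) / 3
Then q(x) = 63·L_0(x) + 117·L_1(x) + 150·L_2(x).
Expanding and collecting terms gives q(x) = 2x^2 - 5x.
Evaluating at x = 4: q(4) = 12.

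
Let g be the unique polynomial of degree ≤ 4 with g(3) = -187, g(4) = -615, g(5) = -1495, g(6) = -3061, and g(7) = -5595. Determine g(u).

g(u) = -2u^4 - 3u^3 + 4u^2 + 5u + 5

Write g(u) = au^4 + bu^3 + cu^2 + du + e. Substituting each data point gives a linear system:
  81a + 27b + 9c + 3d + e = -187
  256a + 64b + 16c + 4d + e = -615
  625a + 125b + 25c + 5d + e = -1495
  1296a + 216b + 36c + 6d + e = -3061
  2401a + 343b + 49c + 7d + e = -5595
Solving the system yields a = -2, b = -3, c = 4, d = 5, e = 5.
So g(u) = -2u^4 - 3u^3 + 4u^2 + 5u + 5.
Check: g(5) = -1495. ✓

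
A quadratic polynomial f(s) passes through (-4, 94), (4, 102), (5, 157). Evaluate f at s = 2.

Write f(s) = as^2 + bs + c. Substituting each data point gives a linear system:
  16a - 4b + c = 94
  16a + 4b + c = 102
  25a + 5b + c = 157
Solving the system yields a = 6, b = 1, c = 2.
So f(s) = 6s^2 + s + 2.
Then f(2) = 28.

28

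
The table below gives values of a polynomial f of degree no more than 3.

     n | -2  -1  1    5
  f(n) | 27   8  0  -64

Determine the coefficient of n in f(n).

-3

Write f(n) = an^3 + bn^2 + cn + d. Substituting each data point gives a linear system:
  -8a + 4b - 2c + d = 27
  -a + b - c + d = 8
  a + b + c + d = 0
  125a + 25b + 5c + d = -64
Solving the system yields a = -1, b = 3, c = -3, d = 1.
So f(n) = -n³ + 3n² - 3n + 1.
The coefficient of n is -3.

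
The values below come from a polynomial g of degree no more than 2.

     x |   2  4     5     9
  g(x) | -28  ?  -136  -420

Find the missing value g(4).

-90

The 3 known points determine the degree-2 polynomial uniquely.
Write g(x) = ax^2 + bx + c. Substituting each data point gives a linear system:
  4a + 2b + c = -28
  25a + 5b + c = -136
  81a + 9b + c = -420
Solving the system yields a = -5, b = -1, c = -6.
So g(x) = -5x^2 - x - 6.
Then g(4) = -90.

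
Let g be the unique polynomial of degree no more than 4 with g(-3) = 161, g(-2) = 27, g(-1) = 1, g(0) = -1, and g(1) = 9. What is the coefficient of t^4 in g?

Write g(t) = at^4 + bt^3 + ct^2 + dt + e. Substituting each data point gives a linear system:
  81a - 27b + 9c - 3d + e = 161
  16a - 8b + 4c - 2d + e = 27
  a - b + c - d + e = 1
  e = -1
  a + b + c + d + e = 9
Solving the system yields a = 3, b = 4, c = 3, d = 0, e = -1.
So g(t) = 3t^4 + 4t^3 + 3t^2 - 1.
The leading coefficient is 3.

3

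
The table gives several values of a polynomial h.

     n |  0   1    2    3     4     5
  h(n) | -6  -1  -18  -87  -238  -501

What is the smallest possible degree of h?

Forward differences of the values at n = 0, 1, 2, 3, 4, 5:
  h  : -6  -1  -18  -87  -238  -501
  Δ  : 5  -17  -69  -151  -263
  Δ^2: -22  -52  -82  -112
  Δ^3: -30  -30  -30
  Δ^4: 0  0
  Δ^5: 0
The third differences are constant (-30) and nonzero, while all higher differences vanish, so the minimal degree is 3.

3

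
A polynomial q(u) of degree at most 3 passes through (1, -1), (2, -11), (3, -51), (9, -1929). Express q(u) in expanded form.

Write q(u) = au^3 + bu^2 + cu + d. Substituting each data point gives a linear system:
  a + b + c + d = -1
  8a + 4b + 2c + d = -11
  27a + 9b + 3c + d = -51
  729a + 81b + 9c + d = -1929
Solving the system yields a = -3, b = 3, c = 2, d = -3.
So q(u) = -3u^3 + 3u^2 + 2u - 3.
Check: q(1) = -1. ✓

q(u) = -3u^3 + 3u^2 + 2u - 3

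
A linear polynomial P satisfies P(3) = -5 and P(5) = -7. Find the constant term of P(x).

Write P(x) = ax + b. Substituting each data point gives a linear system:
  3a + b = -5
  5a + b = -7
Solving the system yields a = -1, b = -2.
So P(x) = -x - 2.
The constant term is -2.

-2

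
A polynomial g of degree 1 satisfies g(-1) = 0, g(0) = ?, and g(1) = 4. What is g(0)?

2

On equispaced nodes a degree-1 polynomial has vanishing second forward difference, so
  g(-1) - 2·g(0) + g(1) = 0.
Substituting the known values and solving for g(0):
  -2·g(0) = -4
  g(0) = 2.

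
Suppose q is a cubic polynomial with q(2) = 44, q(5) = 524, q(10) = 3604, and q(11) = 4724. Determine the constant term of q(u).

-6

Write q(u) = au^3 + bu^2 + cu + d. Substituting each data point gives a linear system:
  8a + 4b + 2c + d = 44
  125a + 25b + 5c + d = 524
  1000a + 100b + 10c + d = 3604
  1331a + 121b + 11c + d = 4724
Solving the system yields a = 3, b = 6, c = 1, d = -6.
So q(u) = 3u^3 + 6u^2 + u - 6.
The constant term is -6.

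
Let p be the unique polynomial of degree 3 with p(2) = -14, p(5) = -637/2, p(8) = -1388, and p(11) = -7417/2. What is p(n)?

p(n) = -3n^3 + (5/2)n^2 - 2n + 4

Write p(n) = an^3 + bn^2 + cn + d. Substituting each data point gives a linear system:
  8a + 4b + 2c + d = -14
  125a + 25b + 5c + d = -637/2
  512a + 64b + 8c + d = -1388
  1331a + 121b + 11c + d = -7417/2
Solving the system yields a = -3, b = 5/2, c = -2, d = 4.
So p(n) = -3n³ + (5/2)n² - 2n + 4.
Check: p(2) = -14. ✓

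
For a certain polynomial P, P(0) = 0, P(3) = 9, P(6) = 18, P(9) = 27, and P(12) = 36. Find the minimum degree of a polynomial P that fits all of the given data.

1

Forward differences of the values at u = 0, 3, 6, 9, 12:
  P  : 0  9  18  27  36
  Δ  : 9  9  9  9
  Δ^2: 0  0  0
  Δ^3: 0  0
  Δ^4: 0
The first differences are constant (9) and nonzero, while all higher differences vanish, so the minimal degree is 1.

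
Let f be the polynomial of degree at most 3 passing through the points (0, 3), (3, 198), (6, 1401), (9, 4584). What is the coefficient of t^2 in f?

2

Write f(t) = at^3 + bt^2 + ct + d. Substituting each data point gives a linear system:
  d = 3
  27a + 9b + 3c + d = 198
  216a + 36b + 6c + d = 1401
  729a + 81b + 9c + d = 4584
Solving the system yields a = 6, b = 2, c = 5, d = 3.
So f(t) = 6t³ + 2t² + 5t + 3.
The coefficient of t^2 is 2.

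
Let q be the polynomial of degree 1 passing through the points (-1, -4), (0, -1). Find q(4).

Write q(n) = an + b. Substituting each data point gives a linear system:
  -a + b = -4
  b = -1
Solving the system yields a = 3, b = -1.
So q(n) = 3n - 1.
Then q(4) = 11.

11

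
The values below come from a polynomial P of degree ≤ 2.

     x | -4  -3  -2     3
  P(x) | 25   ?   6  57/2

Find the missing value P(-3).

The 3 known points determine the degree-2 polynomial uniquely.
Write P(x) = ax^2 + bx + c. Substituting each data point gives a linear system:
  16a - 4b + c = 25
  4a - 2b + c = 6
  9a + 3b + c = 57/2
Solving the system yields a = 2, b = 5/2, c = 3.
So P(x) = 2x² + (5/2)x + 3.
Then P(-3) = 27/2.

27/2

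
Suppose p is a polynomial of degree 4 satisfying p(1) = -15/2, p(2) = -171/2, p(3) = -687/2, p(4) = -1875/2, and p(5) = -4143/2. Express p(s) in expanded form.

Write p(s) = as^4 + bs^3 + cs^2 + ds + e. Substituting each data point gives a linear system:
  a + b + c + d + e = -15/2
  16a + 8b + 4c + 2d + e = -171/2
  81a + 27b + 9c + 3d + e = -687/2
  256a + 64b + 16c + 4d + e = -1875/2
  625a + 125b + 25c + 5d + e = -4143/2
Solving the system yields a = -2, b = -6, c = -4, d = 6, e = -3/2.
So p(s) = -2s^4 - 6s^3 - 4s^2 + 6s - 3/2.
Check: p(4) = -1875/2. ✓

p(s) = -2s^4 - 6s^3 - 4s^2 + 6s - 3/2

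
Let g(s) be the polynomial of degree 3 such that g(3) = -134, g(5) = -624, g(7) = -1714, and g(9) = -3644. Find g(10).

Forward differences of the values at s = 3, 5, 7, 9:
  g  : -134  -624  -1714  -3644
  Δ  : -490  -1090  -1930
  Δ^2: -600  -840
  Δ^3: -240
The third differences are constant, confirming degree 3.
Interpolating (Newton forward form) and evaluating at s = 10 gives g(10) = -4999.

-4999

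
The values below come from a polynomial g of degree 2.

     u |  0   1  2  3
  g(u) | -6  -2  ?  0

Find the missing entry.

0

The 3 known points determine the degree-2 polynomial uniquely.
Write g(u) = au^2 + bu + c. Substituting each data point gives a linear system:
  c = -6
  a + b + c = -2
  9a + 3b + c = 0
Solving the system yields a = -1, b = 5, c = -6.
So g(u) = -u^2 + 5u - 6.
Then g(2) = 0.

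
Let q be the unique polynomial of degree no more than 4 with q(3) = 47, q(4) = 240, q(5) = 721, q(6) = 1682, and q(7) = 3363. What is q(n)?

Using the Lagrange interpolation formula with nodes 3, 4, 5, 6, 7:
  L_0(n) = (n - 4)(n - 5)(n - 6)(n - 7) / 24
  L_1(n) = (n - 3)(n - 5)(n - 6)(n - 7) / -6
  L_2(n) = (n - 3)(n - 4)(n - 6)(n - 7) / 4
  L_3(n) = (n - 3)(n - 4)(n - 5)(n - 7) / -6
  L_4(n) = (n - 3)(n - 4)(n - 5)(n - 6) / 24
Then q(n) = 47·L_0(n) + 240·L_1(n) + 721·L_2(n) + 1682·L_3(n) + 3363·L_4(n).
Expanding and collecting terms gives q(n) = 2n^4 - 4n^3 - 2n^2 + 5n - 4.
Check: q(4) = 240. ✓

q(n) = 2n^4 - 4n^3 - 2n^2 + 5n - 4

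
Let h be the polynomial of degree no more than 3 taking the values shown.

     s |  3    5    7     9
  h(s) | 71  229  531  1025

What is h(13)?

2781

Using the Lagrange interpolation formula with nodes 3, 5, 7, 9:
  L_0(s) = (s - 5)(s - 7)(s - 9) / -48
  L_1(s) = (s - 3)(s - 7)(s - 9) / 16
  L_2(s) = (s - 3)(s - 5)(s - 9) / -16
  L_3(s) = (s - 3)(s - 5)(s - 7) / 48
Then h(s) = 71·L_0(s) + 229·L_1(s) + 531·L_2(s) + 1025·L_3(s).
Expanding and collecting terms gives h(s) = s³ + 3s² + 6s - 1.
Evaluating at s = 13: h(13) = 2781.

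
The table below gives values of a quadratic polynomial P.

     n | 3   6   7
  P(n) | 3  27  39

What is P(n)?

Write P(n) = an^2 + bn + c. Substituting each data point gives a linear system:
  9a + 3b + c = 3
  36a + 6b + c = 27
  49a + 7b + c = 39
Solving the system yields a = 1, b = -1, c = -3.
So P(n) = n^2 - n - 3.
Check: P(6) = 27. ✓

P(n) = n^2 - n - 3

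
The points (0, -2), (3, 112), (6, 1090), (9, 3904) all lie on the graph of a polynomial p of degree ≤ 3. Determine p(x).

p(x) = 6x^3 - 6x^2 + 2x - 2

Using the Lagrange interpolation formula with nodes 0, 3, 6, 9:
  L_0(x) = (x - 3)(x - 6)(x - 9) / -162
  L_1(x) = x(x - 6)(x - 9) / 54
  L_2(x) = x(x - 3)(x - 9) / -54
  L_3(x) = x(x - 3)(x - 6) / 162
Then p(x) = -2·L_0(x) + 112·L_1(x) + 1090·L_2(x) + 3904·L_3(x).
Expanding and collecting terms gives p(x) = 6x³ - 6x² + 2x - 2.
Check: p(9) = 3904. ✓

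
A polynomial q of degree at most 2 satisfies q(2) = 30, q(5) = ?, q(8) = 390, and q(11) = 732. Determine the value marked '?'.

156

On equispaced nodes a degree-2 polynomial has vanishing third forward difference, so
  - q(2) + 3·q(5) - 3·q(8) + q(11) = 0.
Substituting the known values and solving for q(5):
  3·q(5) = 468
  q(5) = 156.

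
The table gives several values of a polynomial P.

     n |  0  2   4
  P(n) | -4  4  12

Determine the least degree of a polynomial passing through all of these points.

Forward differences of the values at n = 0, 2, 4:
  P  : -4  4  12
  Δ  : 8  8
  Δ^2: 0
The first differences are constant (8) and nonzero, while all higher differences vanish, so the minimal degree is 1.

1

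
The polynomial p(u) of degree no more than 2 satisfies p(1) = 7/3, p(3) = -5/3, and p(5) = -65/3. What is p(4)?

-29/3

Forward differences of the values at u = 1, 3, 5:
  p  : 7/3  -5/3  -65/3
  Δ  : -4  -20
  Δ^2: -16
The second differences are constant, confirming degree 2.
Interpolating (Newton forward form) and evaluating at u = 4 gives p(4) = -29/3.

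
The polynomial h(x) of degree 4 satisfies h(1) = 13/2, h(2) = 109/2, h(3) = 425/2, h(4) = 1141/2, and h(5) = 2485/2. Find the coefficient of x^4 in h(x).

1

Write h(x) = ax^4 + bx^3 + cx^2 + dx + e. Substituting each data point gives a linear system:
  a + b + c + d + e = 13/2
  16a + 8b + 4c + 2d + e = 109/2
  81a + 27b + 9c + 3d + e = 425/2
  256a + 64b + 16c + 4d + e = 1141/2
  625a + 125b + 25c + 5d + e = 2485/2
Solving the system yields a = 1, b = 5, c = 0, d = -2, e = 5/2.
So h(x) = x⁴ + 5x³ - 2x + 5/2.
The leading coefficient is 1.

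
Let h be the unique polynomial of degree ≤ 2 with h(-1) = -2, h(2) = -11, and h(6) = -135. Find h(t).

Write h(t) = at^2 + bt + c. Substituting each data point gives a linear system:
  a - b + c = -2
  4a + 2b + c = -11
  36a + 6b + c = -135
Solving the system yields a = -4, b = 1, c = 3.
So h(t) = -4t^2 + t + 3.
Check: h(6) = -135. ✓

h(t) = -4t^2 + t + 3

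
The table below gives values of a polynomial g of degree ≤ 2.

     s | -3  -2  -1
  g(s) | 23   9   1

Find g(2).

13

Forward differences of the values at s = -3, -2, -1:
  g  : 23  9  1
  Δ  : -14  -8
  Δ^2: 6
The second differences are constant, confirming degree 2.
Interpolating (Newton forward form) and evaluating at s = 2 gives g(2) = 13.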